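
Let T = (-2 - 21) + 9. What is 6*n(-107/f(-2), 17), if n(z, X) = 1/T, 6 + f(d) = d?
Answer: -3/7 ≈ -0.42857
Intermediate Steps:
f(d) = -6 + d
T = -14 (T = -23 + 9 = -14)
n(z, X) = -1/14 (n(z, X) = 1/(-14) = -1/14)
6*n(-107/f(-2), 17) = 6*(-1/14) = -3/7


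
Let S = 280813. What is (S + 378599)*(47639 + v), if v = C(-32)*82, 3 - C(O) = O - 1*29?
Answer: 34874322444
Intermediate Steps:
C(O) = 32 - O (C(O) = 3 - (O - 1*29) = 3 - (O - 29) = 3 - (-29 + O) = 3 + (29 - O) = 32 - O)
v = 5248 (v = (32 - 1*(-32))*82 = (32 + 32)*82 = 64*82 = 5248)
(S + 378599)*(47639 + v) = (280813 + 378599)*(47639 + 5248) = 659412*52887 = 34874322444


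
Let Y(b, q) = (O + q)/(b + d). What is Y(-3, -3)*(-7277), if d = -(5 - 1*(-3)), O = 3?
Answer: 0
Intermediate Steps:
d = -8 (d = -(5 + 3) = -1*8 = -8)
Y(b, q) = (3 + q)/(-8 + b) (Y(b, q) = (3 + q)/(b - 8) = (3 + q)/(-8 + b))
Y(-3, -3)*(-7277) = ((3 - 3)/(-8 - 3))*(-7277) = (0/(-11))*(-7277) = -1/11*0*(-7277) = 0*(-7277) = 0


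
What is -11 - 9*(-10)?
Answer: 79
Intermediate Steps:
-11 - 9*(-10) = -11 + 90 = 79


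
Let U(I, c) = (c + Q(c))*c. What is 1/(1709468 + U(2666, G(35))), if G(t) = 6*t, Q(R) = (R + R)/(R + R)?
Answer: 1/1753778 ≈ 5.7020e-7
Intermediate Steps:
Q(R) = 1 (Q(R) = (2*R)/((2*R)) = (2*R)*(1/(2*R)) = 1)
U(I, c) = c*(1 + c) (U(I, c) = (c + 1)*c = (1 + c)*c = c*(1 + c))
1/(1709468 + U(2666, G(35))) = 1/(1709468 + (6*35)*(1 + 6*35)) = 1/(1709468 + 210*(1 + 210)) = 1/(1709468 + 210*211) = 1/(1709468 + 44310) = 1/1753778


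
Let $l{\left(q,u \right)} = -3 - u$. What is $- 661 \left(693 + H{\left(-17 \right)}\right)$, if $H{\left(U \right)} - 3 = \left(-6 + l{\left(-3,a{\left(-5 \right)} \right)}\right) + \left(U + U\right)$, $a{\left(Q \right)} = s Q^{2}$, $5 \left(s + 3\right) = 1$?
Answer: $-477903$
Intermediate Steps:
$s = - \frac{14}{5}$ ($s = -3 + \frac{1}{5} \cdot 1 = -3 + \frac{1}{5} = - \frac{14}{5} \approx -2.8$)
$a{\left(Q \right)} = - \frac{14 Q^{2}}{5}$
$H{\left(U \right)} = 64 + 2 U$ ($H{\left(U \right)} = 3 + \left(\left(-6 - \left(3 - \frac{14 \left(-5\right)^{2}}{5}\right)\right) + \left(U + U\right)\right) = 3 + \left(\left(-6 - \left(3 - 70\right)\right) + 2 U\right) = 3 + \left(\left(-6 - -67\right) + 2 U\right) = 3 + \left(\left(-6 + \left(-3 + 70\right)\right) + 2 U\right) = 3 + \left(\left(-6 + 67\right) + 2 U\right) = 3 + \left(61 + 2 U\right) = 64 + 2 U$)
$- 661 \left(693 + H{\left(-17 \right)}\right) = - 661 \left(693 + \left(64 + 2 \left(-17\right)\right)\right) = - 661 \left(693 + \left(64 - 34\right)\right) = - 661 \left(693 + 30\right) = \left(-661\right) 723 = -477903$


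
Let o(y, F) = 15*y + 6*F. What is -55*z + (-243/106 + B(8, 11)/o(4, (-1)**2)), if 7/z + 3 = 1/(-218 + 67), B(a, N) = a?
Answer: 49977025/397023 ≈ 125.88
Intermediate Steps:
o(y, F) = 6*F + 15*y
z = -1057/454 (z = 7/(-3 + 1/(-218 + 67)) = 7/(-3 + 1/(-151)) = 7/(-3 - 1/151) = 7/(-454/151) = 7*(-151/454) = -1057/454 ≈ -2.3282)
-55*z + (-243/106 + B(8, 11)/o(4, (-1)**2)) = -55*(-1057/454) + (-243/106 + 8/(6*(-1)**2 + 15*4)) = 58135/454 + (-243*1/106 + 8/(6*1 + 60)) = 58135/454 + (-243/106 + 8/(6 + 60)) = 58135/454 + (-243/106 + 8/66) = 58135/454 + (-243/106 + 8*(1/66)) = 58135/454 + (-243/106 + 4/33) = 58135/454 - 7595/3498 = 49977025/397023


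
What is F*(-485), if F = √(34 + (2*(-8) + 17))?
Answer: -485*√35 ≈ -2869.3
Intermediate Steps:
F = √35 (F = √(34 + (-16 + 17)) = √(34 + 1) = √35 ≈ 5.9161)
F*(-485) = √35*(-485) = -485*√35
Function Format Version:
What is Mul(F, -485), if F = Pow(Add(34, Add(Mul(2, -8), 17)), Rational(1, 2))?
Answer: Mul(-485, Pow(35, Rational(1, 2))) ≈ -2869.3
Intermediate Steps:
F = Pow(35, Rational(1, 2)) (F = Pow(Add(34, Add(-16, 17)), Rational(1, 2)) = Pow(Add(34, 1), Rational(1, 2)) = Pow(35, Rational(1, 2)) ≈ 5.9161)
Mul(F, -485) = Mul(Pow(35, Rational(1, 2)), -485) = Mul(-485, Pow(35, Rational(1, 2)))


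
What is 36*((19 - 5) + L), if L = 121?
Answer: 4860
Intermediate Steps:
36*((19 - 5) + L) = 36*((19 - 5) + 121) = 36*(14 + 121) = 36*135 = 4860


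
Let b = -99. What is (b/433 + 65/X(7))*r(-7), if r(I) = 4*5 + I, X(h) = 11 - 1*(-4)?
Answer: 69316/1299 ≈ 53.361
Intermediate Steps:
X(h) = 15 (X(h) = 11 + 4 = 15)
r(I) = 20 + I
(b/433 + 65/X(7))*r(-7) = (-99/433 + 65/15)*(20 - 7) = (-99*1/433 + 65*(1/15))*13 = (-99/433 + 13/3)*13 = (5332/1299)*13 = 69316/1299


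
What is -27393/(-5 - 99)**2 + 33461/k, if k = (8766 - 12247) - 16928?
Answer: -920977913/220743744 ≈ -4.1722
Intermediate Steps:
k = -20409 (k = -3481 - 16928 = -20409)
-27393/(-5 - 99)**2 + 33461/k = -27393/(-5 - 99)**2 + 33461/(-20409) = -27393/((-104)**2) + 33461*(-1/20409) = -27393/10816 - 33461/20409 = -920977913/220743744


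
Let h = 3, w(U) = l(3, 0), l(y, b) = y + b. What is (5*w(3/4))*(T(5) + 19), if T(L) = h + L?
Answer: 405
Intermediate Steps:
l(y, b) = b + y
w(U) = 3 (w(U) = 0 + 3 = 3)
T(L) = 3 + L
(5*w(3/4))*(T(5) + 19) = (5*3)*((3 + 5) + 19) = 15*(8 + 19) = 15*27 = 405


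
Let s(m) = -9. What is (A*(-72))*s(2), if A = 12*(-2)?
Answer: -15552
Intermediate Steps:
A = -24
(A*(-72))*s(2) = -24*(-72)*(-9) = 1728*(-9) = -15552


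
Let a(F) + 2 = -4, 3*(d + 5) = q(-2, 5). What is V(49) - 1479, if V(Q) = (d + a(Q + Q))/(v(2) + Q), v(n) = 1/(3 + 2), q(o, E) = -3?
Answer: -60649/41 ≈ -1479.2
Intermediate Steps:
v(n) = 1/5
d = -6 (d = -5 + (1/3)*(-3) = -5 - 1 = -6)
a(F) = -6 (a(F) = -2 - 4 = -6)
V(Q) = -12/(1/5 + Q) (V(Q) = (-6 - 6)/(1/5 + Q) = -12/(1/5 + Q))
V(49) - 1479 = -60/(1 + 5*49) - 1479 = -60/(1 + 245) - 1479 = -60/246 - 1479 = -60*1/246 - 1479 = -10/41 - 1479 = -60649/41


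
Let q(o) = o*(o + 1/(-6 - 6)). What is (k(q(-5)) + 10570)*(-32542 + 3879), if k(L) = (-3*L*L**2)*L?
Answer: 245945473670455/6912 ≈ 3.5582e+10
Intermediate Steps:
q(o) = o*(-1/12 + o) (q(o) = o*(o + 1/(-12)) = o*(o - 1/12) = o*(-1/12 + o))
k(L) = -3*L**4 (k(L) = (-3*L**3)*L = -3*L**4)
(k(q(-5)) + 10570)*(-32542 + 3879) = (-3*625*(-1/12 - 5)**4 + 10570)*(-32542 + 3879) = (-3*(-5*(-61/12))**4 + 10570)*(-28663) = (-3*(305/12)**4 + 10570)*(-28663) = (-3*8653650625/20736 + 10570)*(-28663) = (-8653650625/6912 + 10570)*(-28663) = -8580590785/6912*(-28663) = 245945473670455/6912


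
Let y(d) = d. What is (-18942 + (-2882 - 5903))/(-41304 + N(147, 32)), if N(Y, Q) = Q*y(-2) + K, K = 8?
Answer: 27727/41360 ≈ 0.67038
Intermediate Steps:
N(Y, Q) = 8 - 2*Q (N(Y, Q) = Q*(-2) + 8 = -2*Q + 8 = 8 - 2*Q)
(-18942 + (-2882 - 5903))/(-41304 + N(147, 32)) = (-18942 + (-2882 - 5903))/(-41304 + (8 - 2*32)) = (-18942 - 8785)/(-41304 + (8 - 64)) = -27727/(-41304 - 56) = -27727/(-41360) = -27727*(-1/41360) = 27727/41360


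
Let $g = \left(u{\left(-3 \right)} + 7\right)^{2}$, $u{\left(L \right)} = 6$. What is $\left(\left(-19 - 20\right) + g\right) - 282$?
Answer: $-152$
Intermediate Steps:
$g = 169$ ($g = \left(6 + 7\right)^{2} = 13^{2} = 169$)
$\left(\left(-19 - 20\right) + g\right) - 282 = \left(\left(-19 - 20\right) + 169\right) - 282 = \left(-39 + 169\right) - 282 = 130 - 282 = -152$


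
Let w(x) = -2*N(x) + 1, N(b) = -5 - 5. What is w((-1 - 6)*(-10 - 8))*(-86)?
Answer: -1806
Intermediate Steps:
N(b) = -10
w(x) = 21 (w(x) = -2*(-10) + 1 = 20 + 1 = 21)
w((-1 - 6)*(-10 - 8))*(-86) = 21*(-86) = -1806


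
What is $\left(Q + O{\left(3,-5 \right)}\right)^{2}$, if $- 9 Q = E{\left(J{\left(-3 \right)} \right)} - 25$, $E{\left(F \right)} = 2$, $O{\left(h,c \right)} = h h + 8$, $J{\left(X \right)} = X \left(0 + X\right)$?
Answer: $\frac{30976}{81} \approx 382.42$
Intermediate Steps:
$J{\left(X \right)} = X^{2}$ ($J{\left(X \right)} = X X = X^{2}$)
$O{\left(h,c \right)} = 8 + h^{2}$ ($O{\left(h,c \right)} = h^{2} + 8 = 8 + h^{2}$)
$Q = \frac{23}{9}$ ($Q = - \frac{2 - 25}{9} = \left(- \frac{1}{9}\right) \left(-23\right) = \frac{23}{9} \approx 2.5556$)
$\left(Q + O{\left(3,-5 \right)}\right)^{2} = \left(\frac{23}{9} + \left(8 + 3^{2}\right)\right)^{2} = \left(\frac{23}{9} + \left(8 + 9\right)\right)^{2} = \left(\frac{23}{9} + 17\right)^{2} = \left(\frac{176}{9}\right)^{2} = \frac{30976}{81}$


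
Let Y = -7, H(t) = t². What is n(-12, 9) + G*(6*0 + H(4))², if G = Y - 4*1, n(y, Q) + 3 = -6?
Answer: -2825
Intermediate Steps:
n(y, Q) = -9 (n(y, Q) = -3 - 6 = -9)
G = -11 (G = -7 - 4*1 = -7 - 4 = -11)
n(-12, 9) + G*(6*0 + H(4))² = -9 - 11*(6*0 + 4²)² = -9 - 11*(0 + 16)² = -9 - 11*16² = -9 - 11*256 = -9 - 2816 = -2825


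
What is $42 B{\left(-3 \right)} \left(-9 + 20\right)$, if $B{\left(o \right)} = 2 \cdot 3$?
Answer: $2772$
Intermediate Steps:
$B{\left(o \right)} = 6$
$42 B{\left(-3 \right)} \left(-9 + 20\right) = 42 \cdot 6 \left(-9 + 20\right) = 252 \cdot 11 = 2772$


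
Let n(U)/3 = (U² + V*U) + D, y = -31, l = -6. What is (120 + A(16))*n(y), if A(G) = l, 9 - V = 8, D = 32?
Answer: 329004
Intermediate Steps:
V = 1 (V = 9 - 1*8 = 9 - 8 = 1)
A(G) = -6
n(U) = 96 + 3*U + 3*U² (n(U) = 3*((U² + 1*U) + 32) = 3*((U² + U) + 32) = 3*((U + U²) + 32) = 3*(32 + U + U²) = 96 + 3*U + 3*U²)
(120 + A(16))*n(y) = (120 - 6)*(96 + 3*(-31) + 3*(-31)²) = 114*(96 - 93 + 3*961) = 114*(96 - 93 + 2883) = 114*2886 = 329004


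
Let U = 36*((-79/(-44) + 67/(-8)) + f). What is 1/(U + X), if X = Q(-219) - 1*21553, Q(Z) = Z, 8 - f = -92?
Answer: -22/404995 ≈ -5.4322e-5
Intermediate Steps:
f = 100 (f = 8 - 1*(-92) = 8 + 92 = 100)
X = -21772 (X = -219 - 1*21553 = -219 - 21553 = -21772)
U = 73989/22 (U = 36*((-79/(-44) + 67/(-8)) + 100) = 36*((-79*(-1/44) + 67*(-⅛)) + 100) = 36*((79/44 - 67/8) + 100) = 36*(-579/88 + 100) = 36*(8221/88) = 73989/22 ≈ 3363.1)
1/(U + X) = 1/(73989/22 - 21772) = 1/(-404995/22) = -22/404995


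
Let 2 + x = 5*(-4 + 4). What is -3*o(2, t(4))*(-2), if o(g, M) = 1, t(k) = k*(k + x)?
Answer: 6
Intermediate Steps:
x = -2 (x = -2 + 5*(-4 + 4) = -2 + 5*0 = -2 + 0 = -2)
t(k) = k*(-2 + k) (t(k) = k*(k - 2) = k*(-2 + k))
-3*o(2, t(4))*(-2) = -3*1*(-2) = -3*(-2) = 6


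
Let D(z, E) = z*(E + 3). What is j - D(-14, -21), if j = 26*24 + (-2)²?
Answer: 376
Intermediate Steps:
D(z, E) = z*(3 + E)
j = 628 (j = 624 + 4 = 628)
j - D(-14, -21) = 628 - (-14)*(3 - 21) = 628 - (-14)*(-18) = 628 - 1*252 = 628 - 252 = 376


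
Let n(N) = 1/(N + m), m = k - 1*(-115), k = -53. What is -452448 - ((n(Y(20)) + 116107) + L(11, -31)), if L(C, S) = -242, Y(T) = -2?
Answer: -34098781/60 ≈ -5.6831e+5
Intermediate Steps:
m = 62 (m = -53 - 1*(-115) = -53 + 115 = 62)
n(N) = 1/(62 + N) (n(N) = 1/(N + 62) = 1/(62 + N))
-452448 - ((n(Y(20)) + 116107) + L(11, -31)) = -452448 - ((1/(62 - 2) + 116107) - 242) = -452448 - ((1/60 + 116107) - 242) = -452448 - (6966421/60 - 242) = -452448 - 1*6951901/60 = -452448 - 6951901/60 = -34098781/60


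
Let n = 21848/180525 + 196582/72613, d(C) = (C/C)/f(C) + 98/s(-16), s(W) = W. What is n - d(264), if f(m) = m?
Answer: 1290454987664/144193080075 ≈ 8.9495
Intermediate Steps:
d(C) = -49/8 + 1/C (d(C) = (C/C)/C + 98/(-16) = 1/C + 98*(-1/16) = 1/C - 49/8 = -49/8 + 1/C)
n = 37074414374/13108461825 (n = 21848*(1/180525) + 196582*(1/72613) = 21848/180525 + 196582/72613 = 37074414374/13108461825 ≈ 2.8283)
n - d(264) = 37074414374/13108461825 - (-49/8 + 1/264) = 37074414374/13108461825 - 1*(-202/33) = 37074414374/13108461825 + 202/33 = 1290454987664/144193080075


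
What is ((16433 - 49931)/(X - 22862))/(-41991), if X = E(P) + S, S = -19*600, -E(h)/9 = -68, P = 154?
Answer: -5583/235499525 ≈ -2.3707e-5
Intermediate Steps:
E(h) = 612 (E(h) = -9*(-68) = 612)
S = -11400
X = -10788 (X = 612 - 11400 = -10788)
((16433 - 49931)/(X - 22862))/(-41991) = ((16433 - 49931)/(-10788 - 22862))/(-41991) = -33498/(-33650)*(-1/41991) = -33498*(-1/33650)*(-1/41991) = (16749/16825)*(-1/41991) = -5583/235499525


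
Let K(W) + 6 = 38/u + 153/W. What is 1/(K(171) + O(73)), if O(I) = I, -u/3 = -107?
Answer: 6099/414812 ≈ 0.014703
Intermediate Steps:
u = 321 (u = -3*(-107) = 321)
K(W) = -1888/321 + 153/W (K(W) = -6 + (38/321 + 153/W) = -1888/321 + 153/W)
1/(K(171) + O(73)) = 1/((-1888/321 + 153/171) + 73) = 1/((-1888/321 + 153*(1/171)) + 73) = 1/((-1888/321 + 17/19) + 73) = 1/(-30415/6099 + 73) = 1/(414812/6099) = 6099/414812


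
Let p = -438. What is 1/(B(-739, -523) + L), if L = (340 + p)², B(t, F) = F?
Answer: 1/9081 ≈ 0.00011012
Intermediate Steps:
L = 9604 (L = (340 - 438)² = (-98)² = 9604)
1/(B(-739, -523) + L) = 1/(-523 + 9604) = 1/9081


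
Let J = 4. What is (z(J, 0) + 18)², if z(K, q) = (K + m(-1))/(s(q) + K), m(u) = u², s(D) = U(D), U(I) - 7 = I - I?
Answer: 41209/121 ≈ 340.57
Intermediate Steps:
U(I) = 7 (U(I) = 7 + (I - I) = 7 + 0 = 7)
s(D) = 7
z(K, q) = (1 + K)/(7 + K) (z(K, q) = (K + (-1)²)/(7 + K) = (K + 1)/(7 + K) = (1 + K)/(7 + K))
(z(J, 0) + 18)² = ((1 + 4)/(7 + 4) + 18)² = (5/11 + 18)² = (203/11)² = 41209/121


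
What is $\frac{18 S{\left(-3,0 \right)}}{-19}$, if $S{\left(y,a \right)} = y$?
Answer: $\frac{54}{19} \approx 2.8421$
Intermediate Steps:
$\frac{18 S{\left(-3,0 \right)}}{-19} = \frac{18 \left(-3\right)}{-19} = \left(-54\right) \left(- \frac{1}{19}\right) = \frac{54}{19}$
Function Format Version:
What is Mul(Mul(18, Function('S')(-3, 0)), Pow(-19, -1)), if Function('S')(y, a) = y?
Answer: Rational(54, 19) ≈ 2.8421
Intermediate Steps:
Mul(Mul(18, Function('S')(-3, 0)), Pow(-19, -1)) = Mul(Mul(18, -3), Pow(-19, -1)) = Mul(-54, Rational(-1, 19)) = Rational(54, 19)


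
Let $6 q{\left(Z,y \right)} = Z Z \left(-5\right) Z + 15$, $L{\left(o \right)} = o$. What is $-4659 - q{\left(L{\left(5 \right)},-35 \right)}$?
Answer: $- \frac{13672}{3} \approx -4557.3$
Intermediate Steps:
$q{\left(Z,y \right)} = \frac{5}{2} - \frac{5 Z^{3}}{6}$ ($q{\left(Z,y \right)} = \frac{Z Z \left(-5\right) Z + 15}{6} = \frac{Z^{2} \left(-5\right) Z + 15}{6} = \frac{- 5 Z^{2} Z + 15}{6} = \frac{- 5 Z^{3} + 15}{6} = \frac{15 - 5 Z^{3}}{6} = \frac{5}{2} - \frac{5 Z^{3}}{6}$)
$-4659 - q{\left(L{\left(5 \right)},-35 \right)} = -4659 - \left(\frac{5}{2} - \frac{5 \cdot 5^{3}}{6}\right) = -4659 - \left(\frac{5}{2} - \frac{625}{6}\right) = -4659 - - \frac{305}{3} = -4659 + \frac{305}{3} = - \frac{13672}{3}$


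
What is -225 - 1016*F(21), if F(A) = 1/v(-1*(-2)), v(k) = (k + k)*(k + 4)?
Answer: -802/3 ≈ -267.33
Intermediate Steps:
v(k) = 2*k*(4 + k) (v(k) = (2*k)*(4 + k) = 2*k*(4 + k))
F(A) = 1/24 (F(A) = 1/(2*(-1*(-2))*(4 - 1*(-2))) = 1/(2*2*(4 + 2)) = 1/(2*2*6) = 1/24)
-225 - 1016*F(21) = -225 - 1016*1/24 = -225 - 127/3 = -802/3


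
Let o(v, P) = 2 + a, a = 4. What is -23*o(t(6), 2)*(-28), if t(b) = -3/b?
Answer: 3864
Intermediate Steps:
o(v, P) = 6 (o(v, P) = 2 + 4 = 6)
-23*o(t(6), 2)*(-28) = -23*6*(-28) = -138*(-28) = 3864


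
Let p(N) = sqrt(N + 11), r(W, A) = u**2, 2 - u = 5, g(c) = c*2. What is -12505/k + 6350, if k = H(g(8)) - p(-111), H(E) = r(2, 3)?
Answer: 1036805/181 - 125050*I/181 ≈ 5728.2 - 690.88*I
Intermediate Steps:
g(c) = 2*c
u = -3 (u = 2 - 1*5 = 2 - 5 = -3)
r(W, A) = 9 (r(W, A) = (-3)**2 = 9)
H(E) = 9
p(N) = sqrt(11 + N)
k = 9 - 10*I (k = 9 - sqrt(11 - 111) = 9 - sqrt(-100) = 9 - 10*I ≈ 9.0 - 10.0*I)
-12505/k + 6350 = -12505*(9 + 10*I)/181 + 6350 = 6350 - 12505*(9 + 10*I)/181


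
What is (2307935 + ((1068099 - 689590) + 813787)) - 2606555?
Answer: 893676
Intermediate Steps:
(2307935 + ((1068099 - 689590) + 813787)) - 2606555 = (2307935 + (378509 + 813787)) - 2606555 = (2307935 + 1192296) - 2606555 = 3500231 - 2606555 = 893676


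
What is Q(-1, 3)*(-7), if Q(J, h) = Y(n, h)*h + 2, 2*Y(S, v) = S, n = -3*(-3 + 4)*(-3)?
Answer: -217/2 ≈ -108.50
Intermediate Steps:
n = 9 (n = -3*1*(-3) = -3*(-3) = 9)
Y(S, v) = S/2
Q(J, h) = 2 + 9*h/2 (Q(J, h) = ((½)*9)*h + 2 = 9*h/2 + 2 = 2 + 9*h/2)
Q(-1, 3)*(-7) = (2 + (9/2)*3)*(-7) = (2 + 27/2)*(-7) = (31/2)*(-7) = -217/2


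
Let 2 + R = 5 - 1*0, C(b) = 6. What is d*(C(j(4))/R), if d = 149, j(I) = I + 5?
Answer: 298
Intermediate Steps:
j(I) = 5 + I
R = 3 (R = -2 + (5 - 1*0) = -2 + (5 + 0) = -2 + 5 = 3)
d*(C(j(4))/R) = 149*(6/3) = 149*(6*(1/3)) = 149*2 = 298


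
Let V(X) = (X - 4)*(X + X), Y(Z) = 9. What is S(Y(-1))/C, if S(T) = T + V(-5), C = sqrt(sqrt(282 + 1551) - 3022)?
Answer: -99*I/sqrt(3022 - sqrt(1833)) ≈ -1.8138*I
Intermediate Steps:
C = sqrt(-3022 + sqrt(1833)) (C = sqrt(sqrt(1833) - 3022) = sqrt(-3022 + sqrt(1833)) ≈ 54.582*I)
V(X) = 2*X*(-4 + X) (V(X) = (-4 + X)*(2*X) = 2*X*(-4 + X))
S(T) = 90 + T (S(T) = T + 2*(-5)*(-4 - 5) = T + 2*(-5)*(-9) = T + 90 = 90 + T)
S(Y(-1))/C = (90 + 9)/(sqrt(-3022 + sqrt(1833))) = 99/sqrt(-3022 + sqrt(1833))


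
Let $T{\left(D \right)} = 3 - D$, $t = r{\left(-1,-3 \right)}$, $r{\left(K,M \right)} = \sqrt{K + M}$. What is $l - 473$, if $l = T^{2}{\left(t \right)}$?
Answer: $-468 - 12 i \approx -468.0 - 12.0 i$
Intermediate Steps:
$t = 2 i$ ($t = \sqrt{-1 - 3} = \sqrt{-4} = 2 i \approx 2.0 i$)
$l = \left(3 - 2 i\right)^{2} \approx 5.0 - 12.0 i$
$l - 473 = \left(5 - 12 i\right) - 473 = -468 - 12 i$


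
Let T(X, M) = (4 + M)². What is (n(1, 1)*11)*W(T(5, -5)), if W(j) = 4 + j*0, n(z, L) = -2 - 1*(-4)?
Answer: 88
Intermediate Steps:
n(z, L) = 2 (n(z, L) = -2 + 4 = 2)
W(j) = 4 (W(j) = 4 + 0 = 4)
(n(1, 1)*11)*W(T(5, -5)) = (2*11)*4 = 22*4 = 88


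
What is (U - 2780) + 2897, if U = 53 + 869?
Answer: 1039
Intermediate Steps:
U = 922
(U - 2780) + 2897 = (922 - 2780) + 2897 = -1858 + 2897 = 1039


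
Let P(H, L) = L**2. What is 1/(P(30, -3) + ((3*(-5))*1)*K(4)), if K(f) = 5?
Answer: -1/66 ≈ -0.015152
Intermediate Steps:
1/(P(30, -3) + ((3*(-5))*1)*K(4)) = 1/((-3)**2 + ((3*(-5))*1)*5) = 1/(9 - 15*1*5) = 1/(9 - 15*5) = 1/(9 - 75) = 1/(-66) = -1/66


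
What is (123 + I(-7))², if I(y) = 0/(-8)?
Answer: 15129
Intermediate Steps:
I(y) = 0 (I(y) = 0*(-⅛) = 0)
(123 + I(-7))² = (123 + 0)² = 123² = 15129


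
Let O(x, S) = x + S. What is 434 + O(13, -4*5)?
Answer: 427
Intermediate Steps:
O(x, S) = S + x
434 + O(13, -4*5) = 434 + (-4*5 + 13) = 434 + (-20 + 13) = 434 - 7 = 427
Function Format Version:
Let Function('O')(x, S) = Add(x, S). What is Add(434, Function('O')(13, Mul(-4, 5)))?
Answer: 427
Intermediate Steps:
Function('O')(x, S) = Add(S, x)
Add(434, Function('O')(13, Mul(-4, 5))) = Add(434, Add(Mul(-4, 5), 13)) = Add(434, Add(-20, 13)) = Add(434, -7) = 427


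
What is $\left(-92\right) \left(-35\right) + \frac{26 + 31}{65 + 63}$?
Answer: $\frac{412217}{128} \approx 3220.4$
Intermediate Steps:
$\left(-92\right) \left(-35\right) + \frac{26 + 31}{65 + 63} = 3220 + \frac{57}{128} = \frac{412217}{128}$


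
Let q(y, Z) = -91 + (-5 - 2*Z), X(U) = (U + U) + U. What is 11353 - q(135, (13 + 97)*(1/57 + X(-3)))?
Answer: 539953/57 ≈ 9472.9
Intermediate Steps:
X(U) = 3*U (X(U) = 2*U + U = 3*U)
q(y, Z) = -96 - 2*Z
11353 - q(135, (13 + 97)*(1/57 + X(-3))) = 11353 - (-96 - 2*(13 + 97)*(1/57 + 3*(-3))) = 11353 - (-96 - 220*(1/57 - 9)) = 11353 - (-96 - 220*(-512)/57) = 11353 - (-96 - 2*(-56320/57)) = 11353 - (-96 + 112640/57) = 11353 - 1*107168/57 = 11353 - 107168/57 = 539953/57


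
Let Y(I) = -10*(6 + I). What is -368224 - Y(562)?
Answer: -362544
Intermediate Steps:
Y(I) = -60 - 10*I
-368224 - Y(562) = -368224 - (-60 - 10*562) = -368224 - (-60 - 5620) = -368224 - 1*(-5680) = -368224 + 5680 = -362544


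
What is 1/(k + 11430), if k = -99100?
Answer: -1/87670 ≈ -1.1406e-5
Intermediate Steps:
1/(k + 11430) = 1/(-99100 + 11430) = 1/(-87670) = -1/87670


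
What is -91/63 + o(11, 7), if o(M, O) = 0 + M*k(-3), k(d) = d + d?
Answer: -607/9 ≈ -67.444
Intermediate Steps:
k(d) = 2*d
o(M, O) = -6*M (o(M, O) = 0 + M*(2*(-3)) = 0 + M*(-6) = 0 - 6*M = -6*M)
-91/63 + o(11, 7) = -91/63 - 6*11 = (1/63)*(-91) - 66 = -13/9 - 66 = -607/9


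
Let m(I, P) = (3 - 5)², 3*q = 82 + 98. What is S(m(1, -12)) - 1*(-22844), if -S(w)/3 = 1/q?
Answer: 456879/20 ≈ 22844.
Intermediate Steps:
q = 60 (q = (82 + 98)/3 = (⅓)*180 = 60)
m(I, P) = 4 (m(I, P) = (-2)² = 4)
S(w) = -1/20 (S(w) = -3/60 = -3*1/60 = -1/20)
S(m(1, -12)) - 1*(-22844) = -1/20 - 1*(-22844) = -1/20 + 22844 = 456879/20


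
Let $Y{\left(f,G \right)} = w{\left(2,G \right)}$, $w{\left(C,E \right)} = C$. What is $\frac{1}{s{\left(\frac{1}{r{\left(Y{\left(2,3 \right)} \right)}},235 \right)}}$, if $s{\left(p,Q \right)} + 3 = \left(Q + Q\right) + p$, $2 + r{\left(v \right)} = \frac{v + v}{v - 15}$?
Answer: $\frac{30}{13997} \approx 0.0021433$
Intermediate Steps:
$Y{\left(f,G \right)} = 2$
$r{\left(v \right)} = -2 + \frac{2 v}{-15 + v}$ ($r{\left(v \right)} = -2 + \frac{v + v}{v - 15} = -2 + \frac{2 v}{-15 + v}$)
$s{\left(p,Q \right)} = -3 + p + 2 Q$ ($s{\left(p,Q \right)} = -3 + \left(\left(Q + Q\right) + p\right) = -3 + \left(2 Q + p\right) = -3 + \left(p + 2 Q\right) = -3 + p + 2 Q$)
$\frac{1}{s{\left(\frac{1}{r{\left(Y{\left(2,3 \right)} \right)}},235 \right)}} = \frac{1}{-3 + \frac{1}{30 \frac{1}{-15 + 2}} + 2 \cdot 235} = \frac{1}{-3 + \frac{1}{30 \frac{1}{-13}} + 470} = \frac{1}{-3 + \frac{1}{30 \left(- \frac{1}{13}\right)} + 470} = \frac{1}{-3 + \frac{1}{- \frac{30}{13}} + 470} = \frac{1}{-3 - \frac{13}{30} + 470} = \frac{1}{\frac{13997}{30}} = \frac{30}{13997}$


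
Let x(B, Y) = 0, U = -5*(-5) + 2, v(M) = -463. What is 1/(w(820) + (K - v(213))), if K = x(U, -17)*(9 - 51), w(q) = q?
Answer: 1/1283 ≈ 0.00077942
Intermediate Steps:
U = 27 (U = 25 + 2 = 27)
K = 0 (K = 0*(9 - 51) = 0*(-42) = 0)
1/(w(820) + (K - v(213))) = 1/(820 + (0 - 1*(-463))) = 1/(820 + (0 + 463)) = 1/(820 + 463) = 1/1283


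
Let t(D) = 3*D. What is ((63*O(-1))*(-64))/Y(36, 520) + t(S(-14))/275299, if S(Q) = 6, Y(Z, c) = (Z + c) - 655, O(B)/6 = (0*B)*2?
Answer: 18/275299 ≈ 6.5384e-5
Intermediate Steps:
O(B) = 0 (O(B) = 6*((0*B)*2) = 6*(0*2) = 6*0 = 0)
Y(Z, c) = -655 + Z + c
((63*O(-1))*(-64))/Y(36, 520) + t(S(-14))/275299 = ((63*0)*(-64))/(-655 + 36 + 520) + (3*6)/275299 = (0*(-64))/(-99) + 18*(1/275299) = 0*(-1/99) + 18/275299 = 0 + 18/275299 = 18/275299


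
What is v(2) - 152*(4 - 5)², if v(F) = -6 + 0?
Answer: -158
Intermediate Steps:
v(F) = -6
v(2) - 152*(4 - 5)² = -6 - 152*(4 - 5)² = -6 - 152*(-1)² = -6 - 152*1 = -6 - 152 = -158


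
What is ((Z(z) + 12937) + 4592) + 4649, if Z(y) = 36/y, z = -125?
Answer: 2772214/125 ≈ 22178.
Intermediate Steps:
((Z(z) + 12937) + 4592) + 4649 = ((36/(-125) + 12937) + 4592) + 4649 = ((36*(-1/125) + 12937) + 4592) + 4649 = ((-36/125 + 12937) + 4592) + 4649 = (1617089/125 + 4592) + 4649 = 2191089/125 + 4649 = 2772214/125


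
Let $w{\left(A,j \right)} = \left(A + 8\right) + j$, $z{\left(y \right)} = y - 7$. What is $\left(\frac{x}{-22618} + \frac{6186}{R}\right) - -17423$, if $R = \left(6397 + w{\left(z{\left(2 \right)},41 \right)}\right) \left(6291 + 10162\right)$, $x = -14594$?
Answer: $\frac{6960498873621522}{399485799619} \approx 17424.0$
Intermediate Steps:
$z{\left(y \right)} = -7 + y$
$w{\left(A,j \right)} = 8 + A + j$ ($w{\left(A,j \right)} = \left(8 + A\right) + j = 8 + A + j$)
$R = 105973773$ ($R = \left(6397 + \left(8 + \left(-7 + 2\right) + 41\right)\right) \left(6291 + 10162\right) = \left(6397 + \left(8 - 5 + 41\right)\right) 16453 = \left(6397 + 44\right) 16453 = 6441 \cdot 16453 = 105973773$)
$\left(\frac{x}{-22618} + \frac{6186}{R}\right) - -17423 = \left(- \frac{14594}{-22618} + \frac{6186}{105973773}\right) - -17423 = \left(\left(-14594\right) \left(- \frac{1}{22618}\right) + 6186 \cdot \frac{1}{105973773}\right) + 17423 = \left(\frac{7297}{11309} + \frac{2062}{35324591}\right) + 17423 = \frac{257786859685}{399485799619} + 17423 = \frac{6960498873621522}{399485799619}$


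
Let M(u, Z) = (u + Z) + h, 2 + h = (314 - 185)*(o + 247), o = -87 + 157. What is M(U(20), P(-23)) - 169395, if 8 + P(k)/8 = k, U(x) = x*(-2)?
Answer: -128792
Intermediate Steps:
U(x) = -2*x
o = 70
h = 40891 (h = -2 + (314 - 185)*(70 + 247) = -2 + 129*317 = -2 + 40893 = 40891)
P(k) = -64 + 8*k
M(u, Z) = 40891 + Z + u (M(u, Z) = (u + Z) + 40891 = (Z + u) + 40891 = 40891 + Z + u)
M(U(20), P(-23)) - 169395 = (40891 + (-64 + 8*(-23)) - 2*20) - 169395 = (40891 + (-64 - 184) - 40) - 169395 = (40891 - 248 - 40) - 169395 = 40603 - 169395 = -128792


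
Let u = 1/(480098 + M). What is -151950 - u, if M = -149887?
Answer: -50175561451/330211 ≈ -1.5195e+5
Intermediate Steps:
u = 1/330211 (u = 1/(480098 - 149887) = 1/330211 ≈ 3.0284e-6)
-151950 - u = -151950 - 1*1/330211 = -151950 - 1/330211 = -50175561451/330211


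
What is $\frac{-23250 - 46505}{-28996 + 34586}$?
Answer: $- \frac{13951}{1118} \approx -12.479$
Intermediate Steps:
$\frac{-23250 - 46505}{-28996 + 34586} = - \frac{69755}{5590} = \left(-69755\right) \frac{1}{5590} = - \frac{13951}{1118}$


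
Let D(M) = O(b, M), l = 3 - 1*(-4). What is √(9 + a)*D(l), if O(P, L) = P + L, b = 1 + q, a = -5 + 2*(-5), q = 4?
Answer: 12*I*√6 ≈ 29.394*I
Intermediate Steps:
a = -15 (a = -5 - 10 = -15)
b = 5 (b = 1 + 4 = 5)
O(P, L) = L + P
l = 7 (l = 3 + 4 = 7)
D(M) = 5 + M (D(M) = M + 5 = 5 + M)
√(9 + a)*D(l) = √(9 - 15)*(5 + 7) = √(-6)*12 = (I*√6)*12 = 12*I*√6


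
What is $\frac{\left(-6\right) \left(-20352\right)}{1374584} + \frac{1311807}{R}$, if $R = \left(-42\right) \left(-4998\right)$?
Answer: $\frac{10885846285}{1717542708} \approx 6.338$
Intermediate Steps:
$R = 209916$
$\frac{\left(-6\right) \left(-20352\right)}{1374584} + \frac{1311807}{R} = \frac{\left(-6\right) \left(-20352\right)}{1374584} + \frac{1311807}{209916} = 122112 \cdot \frac{1}{1374584} + 1311807 \cdot \frac{1}{209916} = \frac{15264}{171823} + \frac{62467}{9996} = \frac{10885846285}{1717542708}$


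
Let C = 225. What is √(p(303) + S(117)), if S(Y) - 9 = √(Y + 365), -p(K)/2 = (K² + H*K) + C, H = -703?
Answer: √(241959 + √482) ≈ 491.92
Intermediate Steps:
p(K) = -450 - 2*K² + 1406*K (p(K) = -2*((K² - 703*K) + 225) = -2*(225 + K² - 703*K) = -450 - 2*K² + 1406*K)
S(Y) = 9 + √(365 + Y) (S(Y) = 9 + √(Y + 365) = 9 + √(365 + Y))
√(p(303) + S(117)) = √((-450 - 2*303² + 1406*303) + (9 + √(365 + 117))) = √((-450 - 2*91809 + 426018) + (9 + √482)) = √((-450 - 183618 + 426018) + (9 + √482)) = √(241950 + (9 + √482)) = √(241959 + √482)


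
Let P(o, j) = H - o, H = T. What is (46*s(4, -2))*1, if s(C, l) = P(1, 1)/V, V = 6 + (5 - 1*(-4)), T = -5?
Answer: -92/5 ≈ -18.400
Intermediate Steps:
V = 15 (V = 6 + (5 + 4) = 6 + 9 = 15)
H = -5
P(o, j) = -5 - o
s(C, l) = -⅖ (s(C, l) = (-5 - 1*1)/15 = (-5 - 1)*(1/15) = -6*1/15 = -⅖)
(46*s(4, -2))*1 = (46*(-⅖))*1 = -92/5*1 = -92/5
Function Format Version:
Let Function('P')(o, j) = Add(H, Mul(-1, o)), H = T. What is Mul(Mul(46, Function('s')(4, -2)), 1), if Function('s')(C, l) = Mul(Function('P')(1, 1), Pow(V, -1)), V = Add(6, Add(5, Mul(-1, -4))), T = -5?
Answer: Rational(-92, 5) ≈ -18.400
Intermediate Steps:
V = 15 (V = Add(6, Add(5, 4)) = Add(6, 9) = 15)
H = -5
Function('P')(o, j) = Add(-5, Mul(-1, o))
Function('s')(C, l) = Rational(-2, 5) (Function('s')(C, l) = Mul(Add(-5, Mul(-1, 1)), Pow(15, -1)) = Mul(Add(-5, -1), Rational(1, 15)) = Mul(-6, Rational(1, 15)) = Rational(-2, 5))
Mul(Mul(46, Function('s')(4, -2)), 1) = Mul(Mul(46, Rational(-2, 5)), 1) = Mul(Rational(-92, 5), 1) = Rational(-92, 5)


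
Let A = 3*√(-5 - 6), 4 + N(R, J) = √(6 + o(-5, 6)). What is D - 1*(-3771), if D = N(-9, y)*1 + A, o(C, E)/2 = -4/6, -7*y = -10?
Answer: 3767 + √42/3 + 3*I*√11 ≈ 3769.2 + 9.9499*I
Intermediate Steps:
y = 10/7 (y = -⅐*(-10) = 10/7 ≈ 1.4286)
o(C, E) = -4/3 (o(C, E) = 2*(-4/6) = 2*(-4*⅙) = 2*(-⅔) = -4/3)
N(R, J) = -4 + √42/3 (N(R, J) = -4 + √(6 - 4/3) = -4 + √(14/3) = -4 + √42/3)
A = 3*I*√11 (A = 3*√(-11) = 3*(I*√11) = 3*I*√11 ≈ 9.9499*I)
D = -4 + √42/3 + 3*I*√11 (D = (-4 + √42/3)*1 + 3*I*√11 = (-4 + √42/3) + 3*I*√11 = -4 + √42/3 + 3*I*√11 ≈ -1.8398 + 9.9499*I)
D - 1*(-3771) = (-4 + √42/3 + 3*I*√11) - 1*(-3771) = (-4 + √42/3 + 3*I*√11) + 3771 = 3767 + √42/3 + 3*I*√11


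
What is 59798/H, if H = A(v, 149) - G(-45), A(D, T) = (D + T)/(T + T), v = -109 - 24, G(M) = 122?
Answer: -4454951/9085 ≈ -490.36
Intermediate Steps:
v = -133
A(D, T) = (D + T)/(2*T) (A(D, T) = (D + T)/((2*T)) = (D + T)*(1/(2*T)) = (D + T)/(2*T))
H = -18170/149 (H = (1/2)*(-133 + 149)/149 - 1*122 = (1/2)*(1/149)*16 - 122 = 8/149 - 122 = -18170/149 ≈ -121.95)
59798/H = 59798/(-18170/149) = 59798*(-149/18170) = -4454951/9085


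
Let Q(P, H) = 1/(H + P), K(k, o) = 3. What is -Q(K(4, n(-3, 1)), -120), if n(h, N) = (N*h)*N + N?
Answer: 1/117 ≈ 0.0085470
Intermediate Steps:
n(h, N) = N + h*N² (n(h, N) = h*N² + N = N + h*N²)
-Q(K(4, n(-3, 1)), -120) = -1/(-120 + 3) = -1/(-117) = -1*(-1/117) = 1/117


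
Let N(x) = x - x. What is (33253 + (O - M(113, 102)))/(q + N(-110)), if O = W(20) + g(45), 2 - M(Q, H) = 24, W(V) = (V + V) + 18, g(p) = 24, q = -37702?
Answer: -33357/37702 ≈ -0.88475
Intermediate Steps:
W(V) = 18 + 2*V (W(V) = 2*V + 18 = 18 + 2*V)
M(Q, H) = -22 (M(Q, H) = 2 - 1*24 = 2 - 24 = -22)
O = 82 (O = (18 + 2*20) + 24 = (18 + 40) + 24 = 58 + 24 = 82)
N(x) = 0
(33253 + (O - M(113, 102)))/(q + N(-110)) = (33253 + (82 - 1*(-22)))/(-37702 + 0) = (33253 + (82 + 22))/(-37702) = (33253 + 104)*(-1/37702) = 33357*(-1/37702) = -33357/37702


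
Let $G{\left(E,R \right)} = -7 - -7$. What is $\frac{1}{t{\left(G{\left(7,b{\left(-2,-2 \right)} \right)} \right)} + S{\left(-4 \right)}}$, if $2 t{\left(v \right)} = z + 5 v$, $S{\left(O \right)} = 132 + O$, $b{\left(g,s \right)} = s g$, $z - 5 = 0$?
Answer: $\frac{2}{261} \approx 0.0076628$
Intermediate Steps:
$z = 5$ ($z = 5 + 0 = 5$)
$b{\left(g,s \right)} = g s$
$G{\left(E,R \right)} = 0$ ($G{\left(E,R \right)} = -7 + 7 = 0$)
$t{\left(v \right)} = \frac{5}{2} + \frac{5 v}{2}$ ($t{\left(v \right)} = \frac{5 + 5 v}{2} = \frac{5}{2} + \frac{5 v}{2}$)
$\frac{1}{t{\left(G{\left(7,b{\left(-2,-2 \right)} \right)} \right)} + S{\left(-4 \right)}} = \frac{1}{\left(\frac{5}{2} + \frac{5}{2} \cdot 0\right) + \left(132 - 4\right)} = \frac{1}{\left(\frac{5}{2} + 0\right) + 128} = \frac{1}{\frac{5}{2} + 128} = \frac{1}{\frac{261}{2}} = \frac{2}{261}$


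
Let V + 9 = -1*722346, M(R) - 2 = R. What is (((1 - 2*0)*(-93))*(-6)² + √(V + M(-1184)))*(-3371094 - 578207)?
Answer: 13222259748 - 11847903*I*√80393 ≈ 1.3222e+10 - 3.3593e+9*I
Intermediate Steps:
M(R) = 2 + R
V = -722355 (V = -9 - 1*722346 = -9 - 722346 = -722355)
(((1 - 2*0)*(-93))*(-6)² + √(V + M(-1184)))*(-3371094 - 578207) = (((1 - 2*0)*(-93))*(-6)² + √(-722355 + (2 - 1184)))*(-3371094 - 578207) = (((1 + 0)*(-93))*36 + √(-722355 - 1182))*(-3949301) = ((1*(-93))*36 + √(-723537))*(-3949301) = (-93*36 + 3*I*√80393)*(-3949301) = (-3348 + 3*I*√80393)*(-3949301) = 13222259748 - 11847903*I*√80393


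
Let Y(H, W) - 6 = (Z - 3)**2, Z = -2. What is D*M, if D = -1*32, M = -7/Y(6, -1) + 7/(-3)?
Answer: 7616/93 ≈ 81.892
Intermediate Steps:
Y(H, W) = 31 (Y(H, W) = 6 + (-2 - 3)**2 = 6 + (-5)**2 = 6 + 25 = 31)
M = -238/93 (M = -7/31 + 7/(-3) = -7*1/31 + 7*(-1/3) = -7/31 - 7/3 = -238/93 ≈ -2.5591)
D = -32
D*M = -32*(-238/93) = 7616/93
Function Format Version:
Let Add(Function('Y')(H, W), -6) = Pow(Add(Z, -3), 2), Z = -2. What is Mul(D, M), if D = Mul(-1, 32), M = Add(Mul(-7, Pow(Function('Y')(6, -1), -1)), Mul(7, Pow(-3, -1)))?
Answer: Rational(7616, 93) ≈ 81.892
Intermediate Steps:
Function('Y')(H, W) = 31 (Function('Y')(H, W) = Add(6, Pow(Add(-2, -3), 2)) = Add(6, Pow(-5, 2)) = Add(6, 25) = 31)
M = Rational(-238, 93) (M = Add(Mul(-7, Pow(31, -1)), Mul(7, Pow(-3, -1))) = Add(Mul(-7, Rational(1, 31)), Mul(7, Rational(-1, 3))) = Add(Rational(-7, 31), Rational(-7, 3)) = Rational(-238, 93) ≈ -2.5591)
D = -32
Mul(D, M) = Mul(-32, Rational(-238, 93)) = Rational(7616, 93)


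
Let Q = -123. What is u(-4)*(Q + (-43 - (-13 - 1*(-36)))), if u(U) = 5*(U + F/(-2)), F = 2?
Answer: 4725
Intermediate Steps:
u(U) = -5 + 5*U (u(U) = 5*(U + 2/(-2)) = 5*(U + 2*(-1/2)) = 5*(U - 1) = 5*(-1 + U) = -5 + 5*U)
u(-4)*(Q + (-43 - (-13 - 1*(-36)))) = (-5 + 5*(-4))*(-123 + (-43 - (-13 - 1*(-36)))) = (-5 - 20)*(-123 + (-43 - (-13 + 36))) = -25*(-123 + (-43 - 1*23)) = -25*(-123 + (-43 - 23)) = -25*(-123 - 66) = -25*(-189) = 4725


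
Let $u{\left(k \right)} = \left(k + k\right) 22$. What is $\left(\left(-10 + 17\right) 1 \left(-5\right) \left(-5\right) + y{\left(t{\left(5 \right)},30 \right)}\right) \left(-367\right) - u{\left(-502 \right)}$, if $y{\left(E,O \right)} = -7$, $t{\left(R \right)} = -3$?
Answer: $-39568$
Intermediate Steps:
$u{\left(k \right)} = 44 k$ ($u{\left(k \right)} = 2 k 22 = 44 k$)
$\left(\left(-10 + 17\right) 1 \left(-5\right) \left(-5\right) + y{\left(t{\left(5 \right)},30 \right)}\right) \left(-367\right) - u{\left(-502 \right)} = \left(\left(-10 + 17\right) 1 \left(-5\right) \left(-5\right) - 7\right) \left(-367\right) - 44 \left(-502\right) = \left(7 \left(\left(-5\right) \left(-5\right)\right) - 7\right) \left(-367\right) - -22088 = \left(7 \cdot 25 - 7\right) \left(-367\right) + 22088 = \left(175 - 7\right) \left(-367\right) + 22088 = 168 \left(-367\right) + 22088 = -61656 + 22088 = -39568$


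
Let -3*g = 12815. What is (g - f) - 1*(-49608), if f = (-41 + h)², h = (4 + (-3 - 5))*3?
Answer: 127582/3 ≈ 42527.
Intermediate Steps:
g = -12815/3 (g = -⅓*12815 = -12815/3 ≈ -4271.7)
h = -12 (h = (4 - 8)*3 = -4*3 = -12)
f = 2809 (f = (-41 - 12)² = (-53)² = 2809)
(g - f) - 1*(-49608) = (-12815/3 - 1*2809) - 1*(-49608) = (-12815/3 - 2809) + 49608 = -21242/3 + 49608 = 127582/3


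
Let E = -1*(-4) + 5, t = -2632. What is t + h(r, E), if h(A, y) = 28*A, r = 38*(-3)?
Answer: -5824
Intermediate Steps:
r = -114
E = 9 (E = 4 + 5 = 9)
t + h(r, E) = -2632 + 28*(-114) = -2632 - 3192 = -5824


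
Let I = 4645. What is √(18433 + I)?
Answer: √23078 ≈ 151.91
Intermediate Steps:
√(18433 + I) = √(18433 + 4645) = √23078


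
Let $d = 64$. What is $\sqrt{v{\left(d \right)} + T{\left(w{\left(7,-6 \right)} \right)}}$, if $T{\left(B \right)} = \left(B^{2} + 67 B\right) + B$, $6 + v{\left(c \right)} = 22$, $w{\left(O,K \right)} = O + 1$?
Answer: $4 \sqrt{39} \approx 24.98$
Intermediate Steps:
$w{\left(O,K \right)} = 1 + O$
$v{\left(c \right)} = 16$ ($v{\left(c \right)} = -6 + 22 = 16$)
$T{\left(B \right)} = B^{2} + 68 B$
$\sqrt{v{\left(d \right)} + T{\left(w{\left(7,-6 \right)} \right)}} = \sqrt{16 + \left(1 + 7\right) \left(68 + \left(1 + 7\right)\right)} = \sqrt{16 + 8 \left(68 + 8\right)} = \sqrt{16 + 8 \cdot 76} = \sqrt{16 + 608} = \sqrt{624} = 4 \sqrt{39}$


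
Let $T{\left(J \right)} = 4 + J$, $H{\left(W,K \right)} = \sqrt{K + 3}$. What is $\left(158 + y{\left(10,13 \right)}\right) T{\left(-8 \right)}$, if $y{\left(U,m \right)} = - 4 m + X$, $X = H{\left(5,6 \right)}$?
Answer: $-436$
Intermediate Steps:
$H{\left(W,K \right)} = \sqrt{3 + K}$
$X = 3$ ($X = \sqrt{3 + 6} = \sqrt{9} = 3$)
$y{\left(U,m \right)} = 3 - 4 m$ ($y{\left(U,m \right)} = - 4 m + 3 = 3 - 4 m$)
$\left(158 + y{\left(10,13 \right)}\right) T{\left(-8 \right)} = \left(158 + \left(3 - 52\right)\right) \left(4 - 8\right) = \left(158 + \left(3 - 52\right)\right) \left(-4\right) = \left(158 - 49\right) \left(-4\right) = 109 \left(-4\right) = -436$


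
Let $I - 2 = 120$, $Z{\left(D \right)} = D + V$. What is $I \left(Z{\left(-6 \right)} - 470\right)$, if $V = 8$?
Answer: $-57096$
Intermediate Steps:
$Z{\left(D \right)} = 8 + D$ ($Z{\left(D \right)} = D + 8 = 8 + D$)
$I = 122$ ($I = 2 + 120 = 122$)
$I \left(Z{\left(-6 \right)} - 470\right) = 122 \left(\left(8 - 6\right) - 470\right) = 122 \left(2 - 470\right) = 122 \left(-468\right) = -57096$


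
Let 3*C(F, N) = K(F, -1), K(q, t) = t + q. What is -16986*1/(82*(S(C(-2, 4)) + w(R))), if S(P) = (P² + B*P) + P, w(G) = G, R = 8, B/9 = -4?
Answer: -8493/1804 ≈ -4.7079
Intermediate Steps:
B = -36 (B = 9*(-4) = -36)
K(q, t) = q + t
C(F, N) = -⅓ + F/3 (C(F, N) = (F - 1)/3 = (-1 + F)/3 = -⅓ + F/3)
S(P) = P² - 35*P (S(P) = (P² - 36*P) + P = P² - 35*P)
-16986*1/(82*(S(C(-2, 4)) + w(R))) = -16986*1/(82*((-⅓ + (⅓)*(-2))*(-35 + (-⅓ + (⅓)*(-2))) + 8)) = -16986*1/(82*((-⅓ - ⅔)*(-35 + (-⅓ - ⅔)) + 8)) = -16986*1/(82*(-(-35 - 1) + 8)) = -16986*1/(82*(-1*(-36) + 8)) = -16986*1/(82*(36 + 8)) = -16986/(44*82) = -16986/3608 = -16986*1/3608 = -8493/1804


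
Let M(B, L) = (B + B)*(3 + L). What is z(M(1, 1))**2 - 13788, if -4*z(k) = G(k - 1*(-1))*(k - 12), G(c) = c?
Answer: -13707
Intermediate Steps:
M(B, L) = 2*B*(3 + L) (M(B, L) = (2*B)*(3 + L) = 2*B*(3 + L))
z(k) = -(1 + k)*(-12 + k)/4 (z(k) = -(k - 1*(-1))*(k - 12)/4 = -(k + 1)*(-12 + k)/4 = -(1 + k)*(-12 + k)/4)
z(M(1, 1))**2 - 13788 = (-(1 + 2*1*(3 + 1))*(-12 + 2*1*(3 + 1))/4)**2 - 13788 = (-(1 + 2*1*4)*(-12 + 2*1*4)/4)**2 - 13788 = (-(1 + 8)*(-12 + 8)/4)**2 - 13788 = (-1/4*9*(-4))**2 - 13788 = 9**2 - 13788 = 81 - 13788 = -13707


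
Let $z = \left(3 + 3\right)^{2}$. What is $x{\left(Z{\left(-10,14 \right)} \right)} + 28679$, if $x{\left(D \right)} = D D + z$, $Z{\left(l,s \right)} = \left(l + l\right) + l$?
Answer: $29615$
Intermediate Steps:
$z = 36$ ($z = 6^{2} = 36$)
$Z{\left(l,s \right)} = 3 l$ ($Z{\left(l,s \right)} = 2 l + l = 3 l$)
$x{\left(D \right)} = 36 + D^{2}$ ($x{\left(D \right)} = D D + 36 = D^{2} + 36 = 36 + D^{2}$)
$x{\left(Z{\left(-10,14 \right)} \right)} + 28679 = \left(36 + \left(3 \left(-10\right)\right)^{2}\right) + 28679 = \left(36 + \left(-30\right)^{2}\right) + 28679 = \left(36 + 900\right) + 28679 = 936 + 28679 = 29615$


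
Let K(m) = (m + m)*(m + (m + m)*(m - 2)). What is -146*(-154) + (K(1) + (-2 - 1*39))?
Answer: 22441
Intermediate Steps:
K(m) = 2*m*(m + 2*m*(-2 + m)) (K(m) = (2*m)*(m + (2*m)*(-2 + m)) = (2*m)*(m + 2*m*(-2 + m)) = 2*m*(m + 2*m*(-2 + m)))
-146*(-154) + (K(1) + (-2 - 1*39)) = -146*(-154) + (1**2*(-6 + 4*1) + (-2 - 1*39)) = 22484 + (1*(-6 + 4) + (-2 - 39)) = 22484 + (1*(-2) - 41) = 22484 + (-2 - 41) = 22484 - 43 = 22441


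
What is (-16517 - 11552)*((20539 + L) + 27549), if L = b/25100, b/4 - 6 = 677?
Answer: -8469901672927/6275 ≈ -1.3498e+9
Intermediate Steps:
b = 2732 (b = 24 + 4*677 = 24 + 2708 = 2732)
L = 683/6275 (L = 2732/25100 = 2732*(1/25100) = 683/6275 ≈ 0.10884)
(-16517 - 11552)*((20539 + L) + 27549) = (-16517 - 11552)*((20539 + 683/6275) + 27549) = -28069*(128882908/6275 + 27549) = -28069*301752883/6275 = -8469901672927/6275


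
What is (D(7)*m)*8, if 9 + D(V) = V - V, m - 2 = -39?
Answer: 2664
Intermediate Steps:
m = -37 (m = 2 - 39 = -37)
D(V) = -9 (D(V) = -9 + (V - V) = -9 + 0 = -9)
(D(7)*m)*8 = -9*(-37)*8 = 333*8 = 2664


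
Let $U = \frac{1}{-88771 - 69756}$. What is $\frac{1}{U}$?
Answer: $-158527$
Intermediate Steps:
$U = - \frac{1}{158527}$ ($U = \frac{1}{-158527} = - \frac{1}{158527} \approx -6.3081 \cdot 10^{-6}$)
$\frac{1}{U} = \frac{1}{- \frac{1}{158527}} = -158527$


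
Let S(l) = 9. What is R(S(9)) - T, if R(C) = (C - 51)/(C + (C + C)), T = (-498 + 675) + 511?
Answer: -6206/9 ≈ -689.56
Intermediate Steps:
T = 688 (T = 177 + 511 = 688)
R(C) = (-51 + C)/(3*C) (R(C) = (-51 + C)/(C + 2*C) = (-51 + C)/((3*C)) = (-51 + C)*(1/(3*C)) = (-51 + C)/(3*C))
R(S(9)) - T = (⅓)*(-51 + 9)/9 - 1*688 = (⅓)*(⅑)*(-42) - 688 = -14/9 - 688 = -6206/9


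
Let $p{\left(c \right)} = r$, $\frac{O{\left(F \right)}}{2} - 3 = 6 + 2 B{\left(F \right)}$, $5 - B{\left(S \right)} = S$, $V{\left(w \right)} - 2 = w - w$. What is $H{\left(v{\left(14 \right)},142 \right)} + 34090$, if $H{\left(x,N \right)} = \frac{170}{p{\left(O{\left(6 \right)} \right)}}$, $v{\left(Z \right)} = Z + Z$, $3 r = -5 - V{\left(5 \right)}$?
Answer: $\frac{238120}{7} \approx 34017.0$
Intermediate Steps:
$V{\left(w \right)} = 2$ ($V{\left(w \right)} = 2 + \left(w - w\right) = 2 + 0 = 2$)
$B{\left(S \right)} = 5 - S$
$r = - \frac{7}{3}$ ($r = \frac{-5 - 2}{3} = \frac{1}{3} \left(-7\right) = - \frac{7}{3} \approx -2.3333$)
$O{\left(F \right)} = 38 - 4 F$ ($O{\left(F \right)} = 6 + 2 \left(6 + 2 \left(5 - F\right)\right) = 6 + 2 \left(6 - \left(-10 + 2 F\right)\right) = 6 + 2 \left(16 - 2 F\right) = 6 - \left(-32 + 4 F\right) = 38 - 4 F$)
$v{\left(Z \right)} = 2 Z$
$p{\left(c \right)} = - \frac{7}{3}$
$H{\left(x,N \right)} = - \frac{510}{7}$ ($H{\left(x,N \right)} = \frac{170}{- \frac{7}{3}} = 170 \left(- \frac{3}{7}\right) = - \frac{510}{7}$)
$H{\left(v{\left(14 \right)},142 \right)} + 34090 = - \frac{510}{7} + 34090 = \frac{238120}{7}$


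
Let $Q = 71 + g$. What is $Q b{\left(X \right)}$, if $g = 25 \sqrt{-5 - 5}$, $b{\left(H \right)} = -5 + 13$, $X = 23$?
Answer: $568 + 200 i \sqrt{10} \approx 568.0 + 632.46 i$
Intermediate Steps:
$b{\left(H \right)} = 8$
$g = 25 i \sqrt{10}$ ($g = 25 \sqrt{-10} = 25 i \sqrt{10} \approx 79.057 i$)
$Q = 71 + 25 i \sqrt{10} \approx 71.0 + 79.057 i$
$Q b{\left(X \right)} = \left(71 + 25 i \sqrt{10}\right) 8 = 568 + 200 i \sqrt{10}$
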